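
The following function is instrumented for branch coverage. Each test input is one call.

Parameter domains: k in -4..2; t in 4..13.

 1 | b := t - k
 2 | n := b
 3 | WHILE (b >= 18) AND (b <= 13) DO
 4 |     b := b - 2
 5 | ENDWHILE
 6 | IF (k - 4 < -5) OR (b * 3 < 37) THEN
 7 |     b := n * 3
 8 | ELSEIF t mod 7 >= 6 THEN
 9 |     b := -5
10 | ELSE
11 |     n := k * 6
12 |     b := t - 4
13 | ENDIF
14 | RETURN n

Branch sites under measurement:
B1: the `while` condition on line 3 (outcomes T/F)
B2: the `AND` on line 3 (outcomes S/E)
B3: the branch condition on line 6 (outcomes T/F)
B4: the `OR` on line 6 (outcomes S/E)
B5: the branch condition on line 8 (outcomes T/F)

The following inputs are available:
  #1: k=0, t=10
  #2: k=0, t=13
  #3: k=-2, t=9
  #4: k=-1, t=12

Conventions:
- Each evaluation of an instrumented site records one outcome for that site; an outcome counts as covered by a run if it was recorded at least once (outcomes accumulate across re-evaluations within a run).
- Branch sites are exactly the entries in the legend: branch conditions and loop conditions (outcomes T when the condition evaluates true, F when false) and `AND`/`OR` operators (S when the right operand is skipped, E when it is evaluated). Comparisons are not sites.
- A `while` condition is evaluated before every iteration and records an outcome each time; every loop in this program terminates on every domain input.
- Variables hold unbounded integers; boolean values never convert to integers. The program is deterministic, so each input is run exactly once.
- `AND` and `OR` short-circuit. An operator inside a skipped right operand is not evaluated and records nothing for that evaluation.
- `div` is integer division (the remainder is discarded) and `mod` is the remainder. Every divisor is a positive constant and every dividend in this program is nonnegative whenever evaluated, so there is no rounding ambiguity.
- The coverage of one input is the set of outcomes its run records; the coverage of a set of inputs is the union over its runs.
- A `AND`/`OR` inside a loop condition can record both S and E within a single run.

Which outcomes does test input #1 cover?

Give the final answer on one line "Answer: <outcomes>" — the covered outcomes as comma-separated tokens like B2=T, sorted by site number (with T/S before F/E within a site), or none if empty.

Tracing the run of input #1 (k=0, t=10):
  B2->S, B1->F, B4->E, B3->T
as a set, this run covers: B1=F, B2=S, B3=T, B4=E

Answer: B1=F, B2=S, B3=T, B4=E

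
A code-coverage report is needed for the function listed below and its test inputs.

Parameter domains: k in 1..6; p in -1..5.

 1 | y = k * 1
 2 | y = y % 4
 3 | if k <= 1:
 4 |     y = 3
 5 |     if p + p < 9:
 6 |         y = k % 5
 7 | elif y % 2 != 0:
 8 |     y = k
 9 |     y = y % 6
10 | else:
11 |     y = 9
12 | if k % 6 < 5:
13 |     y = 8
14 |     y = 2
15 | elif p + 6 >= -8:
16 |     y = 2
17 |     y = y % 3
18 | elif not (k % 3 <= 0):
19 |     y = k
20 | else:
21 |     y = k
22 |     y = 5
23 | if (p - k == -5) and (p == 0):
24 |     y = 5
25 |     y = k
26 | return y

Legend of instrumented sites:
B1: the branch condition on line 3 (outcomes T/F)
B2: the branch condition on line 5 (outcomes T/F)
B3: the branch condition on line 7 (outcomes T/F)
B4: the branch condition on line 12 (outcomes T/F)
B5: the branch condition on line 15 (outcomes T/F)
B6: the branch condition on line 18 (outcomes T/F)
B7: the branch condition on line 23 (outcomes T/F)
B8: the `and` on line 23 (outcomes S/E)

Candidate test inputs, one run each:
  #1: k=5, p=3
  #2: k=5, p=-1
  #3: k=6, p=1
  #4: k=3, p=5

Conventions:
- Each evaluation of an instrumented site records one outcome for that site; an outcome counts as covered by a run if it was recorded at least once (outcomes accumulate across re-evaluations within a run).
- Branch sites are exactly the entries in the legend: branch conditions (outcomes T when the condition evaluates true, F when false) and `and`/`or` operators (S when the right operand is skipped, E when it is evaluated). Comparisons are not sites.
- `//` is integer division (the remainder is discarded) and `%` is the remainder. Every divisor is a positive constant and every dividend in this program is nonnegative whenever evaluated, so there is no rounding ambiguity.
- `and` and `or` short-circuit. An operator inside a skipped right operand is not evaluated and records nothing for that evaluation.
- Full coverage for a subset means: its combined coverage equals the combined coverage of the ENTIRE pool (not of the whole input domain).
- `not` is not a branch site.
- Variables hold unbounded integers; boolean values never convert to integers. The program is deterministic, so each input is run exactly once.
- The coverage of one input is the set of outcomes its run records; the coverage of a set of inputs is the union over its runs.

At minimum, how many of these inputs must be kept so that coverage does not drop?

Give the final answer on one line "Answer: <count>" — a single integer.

input #1, k=5, p=3: events B1->F, B3->T, B4->F, B5->T, B8->S, B7->F; outcomes B1=F, B3=T, B4=F, B5=T, B7=F, B8=S
input #2, k=5, p=-1: events B1->F, B3->T, B4->F, B5->T, B8->S, B7->F; outcomes B1=F, B3=T, B4=F, B5=T, B7=F, B8=S
input #3, k=6, p=1: events B1->F, B3->F, B4->T, B8->E, B7->F; outcomes B1=F, B3=F, B4=T, B7=F, B8=E
input #4, k=3, p=5: events B1->F, B3->T, B4->T, B8->S, B7->F; outcomes B1=F, B3=T, B4=T, B7=F, B8=S
together the pool reaches 9 outcomes: B1=F, B3=T, B3=F, B4=T, B4=F, B5=T, B7=F, B8=S, B8=E
every size-1 subset falls short of the 9 outcomes (best: 6/9)
the canonical winner is {1, 3}: size 2, full 9-outcome coverage, earliest index list among size-2 covers

Answer: 2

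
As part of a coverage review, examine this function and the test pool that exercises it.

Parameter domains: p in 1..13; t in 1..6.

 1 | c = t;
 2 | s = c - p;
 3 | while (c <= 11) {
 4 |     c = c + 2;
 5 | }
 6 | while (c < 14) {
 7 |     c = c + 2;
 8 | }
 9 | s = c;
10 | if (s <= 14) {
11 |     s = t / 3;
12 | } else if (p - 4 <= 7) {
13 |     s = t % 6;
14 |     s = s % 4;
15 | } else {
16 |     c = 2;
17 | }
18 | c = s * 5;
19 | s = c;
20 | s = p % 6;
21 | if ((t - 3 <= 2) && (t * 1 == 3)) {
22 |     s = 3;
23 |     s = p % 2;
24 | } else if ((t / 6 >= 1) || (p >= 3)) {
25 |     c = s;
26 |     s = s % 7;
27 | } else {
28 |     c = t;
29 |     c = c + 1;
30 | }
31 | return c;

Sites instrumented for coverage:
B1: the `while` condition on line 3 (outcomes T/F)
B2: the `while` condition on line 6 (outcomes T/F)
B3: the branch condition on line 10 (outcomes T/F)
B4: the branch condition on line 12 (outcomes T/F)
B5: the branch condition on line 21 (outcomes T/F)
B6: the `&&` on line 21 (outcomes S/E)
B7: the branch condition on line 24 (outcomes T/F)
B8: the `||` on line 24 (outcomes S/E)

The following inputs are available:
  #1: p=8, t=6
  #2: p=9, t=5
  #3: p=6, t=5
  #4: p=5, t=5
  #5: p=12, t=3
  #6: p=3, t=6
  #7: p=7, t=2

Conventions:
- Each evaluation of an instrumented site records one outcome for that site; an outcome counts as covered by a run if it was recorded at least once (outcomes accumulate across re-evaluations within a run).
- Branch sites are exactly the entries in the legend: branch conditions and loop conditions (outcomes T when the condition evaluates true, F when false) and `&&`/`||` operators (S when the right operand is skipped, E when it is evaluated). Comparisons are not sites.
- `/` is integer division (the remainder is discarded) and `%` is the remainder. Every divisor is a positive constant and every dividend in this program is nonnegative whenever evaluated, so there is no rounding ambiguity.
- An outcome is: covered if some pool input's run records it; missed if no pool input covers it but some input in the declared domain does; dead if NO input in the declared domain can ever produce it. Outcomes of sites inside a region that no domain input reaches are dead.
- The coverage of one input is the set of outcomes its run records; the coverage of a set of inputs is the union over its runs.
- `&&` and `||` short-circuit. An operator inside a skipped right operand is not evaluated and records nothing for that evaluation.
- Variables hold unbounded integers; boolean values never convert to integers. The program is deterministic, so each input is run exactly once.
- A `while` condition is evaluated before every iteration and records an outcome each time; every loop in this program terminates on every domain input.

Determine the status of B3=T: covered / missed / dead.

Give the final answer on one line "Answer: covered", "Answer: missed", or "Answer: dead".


B3=T is recorded by pool input(s) 1, 6, 7 -> covered
Answer: covered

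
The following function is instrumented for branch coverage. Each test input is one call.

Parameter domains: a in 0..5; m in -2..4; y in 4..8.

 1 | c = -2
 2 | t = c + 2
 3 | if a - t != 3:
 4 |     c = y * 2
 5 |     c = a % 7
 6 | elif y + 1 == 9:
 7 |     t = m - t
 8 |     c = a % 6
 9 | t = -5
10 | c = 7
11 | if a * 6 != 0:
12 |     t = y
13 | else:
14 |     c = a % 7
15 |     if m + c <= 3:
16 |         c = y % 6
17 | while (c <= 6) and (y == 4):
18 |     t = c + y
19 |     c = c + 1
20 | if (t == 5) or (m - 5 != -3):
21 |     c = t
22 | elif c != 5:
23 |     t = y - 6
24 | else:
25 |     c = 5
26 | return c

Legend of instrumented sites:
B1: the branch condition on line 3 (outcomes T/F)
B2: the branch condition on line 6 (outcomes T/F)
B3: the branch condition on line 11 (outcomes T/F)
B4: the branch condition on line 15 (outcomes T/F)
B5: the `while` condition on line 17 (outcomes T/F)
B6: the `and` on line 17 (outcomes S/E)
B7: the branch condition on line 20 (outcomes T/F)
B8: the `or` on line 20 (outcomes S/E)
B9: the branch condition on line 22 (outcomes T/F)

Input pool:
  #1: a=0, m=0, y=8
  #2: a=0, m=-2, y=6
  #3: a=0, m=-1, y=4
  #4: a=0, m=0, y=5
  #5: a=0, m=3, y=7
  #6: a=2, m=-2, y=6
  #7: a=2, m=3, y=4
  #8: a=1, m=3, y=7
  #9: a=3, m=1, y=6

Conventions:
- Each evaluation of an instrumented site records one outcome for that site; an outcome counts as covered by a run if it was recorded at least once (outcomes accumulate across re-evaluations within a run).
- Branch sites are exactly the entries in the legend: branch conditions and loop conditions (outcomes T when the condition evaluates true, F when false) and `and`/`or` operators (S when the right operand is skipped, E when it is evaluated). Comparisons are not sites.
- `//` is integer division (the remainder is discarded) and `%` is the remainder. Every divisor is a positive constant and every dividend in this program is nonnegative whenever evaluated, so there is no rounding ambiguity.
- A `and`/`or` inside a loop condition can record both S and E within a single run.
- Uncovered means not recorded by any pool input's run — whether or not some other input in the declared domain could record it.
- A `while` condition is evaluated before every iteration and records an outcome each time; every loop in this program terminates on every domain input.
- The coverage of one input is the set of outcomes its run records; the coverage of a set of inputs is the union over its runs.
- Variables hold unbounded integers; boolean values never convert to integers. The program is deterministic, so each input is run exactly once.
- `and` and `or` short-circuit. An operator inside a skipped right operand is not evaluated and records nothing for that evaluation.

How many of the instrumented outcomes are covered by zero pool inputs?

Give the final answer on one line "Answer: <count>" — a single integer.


test 1 (a=0, m=0, y=8) fires B1->T, B3->F, B4->T, B6->E, B5->F, B8->E, B7->T; hits B1=T, B3=F, B4=T, B5=F, B6=E, B7=T, B8=E
test 2 (a=0, m=-2, y=6) fires B1->T, B3->F, B4->T, B6->E, B5->F, B8->E, B7->T; hits B1=T, B3=F, B4=T, B5=F, B6=E, B7=T, B8=E
test 3 (a=0, m=-1, y=4) fires B1->T, B3->F, B4->T, B6->E, B5->T, B6->E, B5->T, B6->E, B5->T, B6->S, B5->F, B8->E, B7->T; hits B1=T, B3=F, B4=T, B5=T, B5=F, B6=S, B6=E, B7=T, B8=E
test 4 (a=0, m=0, y=5) fires B1->T, B3->F, B4->T, B6->E, B5->F, B8->E, B7->T; hits B1=T, B3=F, B4=T, B5=F, B6=E, B7=T, B8=E
test 5 (a=0, m=3, y=7) fires B1->T, B3->F, B4->T, B6->E, B5->F, B8->E, B7->T; hits B1=T, B3=F, B4=T, B5=F, B6=E, B7=T, B8=E
test 6 (a=2, m=-2, y=6) fires B1->T, B3->T, B6->S, B5->F, B8->E, B7->T; hits B1=T, B3=T, B5=F, B6=S, B7=T, B8=E
test 7 (a=2, m=3, y=4) fires B1->T, B3->T, B6->S, B5->F, B8->E, B7->T; hits B1=T, B3=T, B5=F, B6=S, B7=T, B8=E
test 8 (a=1, m=3, y=7) fires B1->T, B3->T, B6->S, B5->F, B8->E, B7->T; hits B1=T, B3=T, B5=F, B6=S, B7=T, B8=E
test 9 (a=3, m=1, y=6) fires B1->F, B2->F, B3->T, B6->S, B5->F, B8->E, B7->T; hits B1=F, B2=F, B3=T, B5=F, B6=S, B7=T, B8=E
union over the pool: B1=T, B1=F, B2=F, B3=T, B3=F, B4=T, B5=T, B5=F, B6=S, B6=E, B7=T, B8=E
uncovered (6 of 18): B2=T, B4=F, B7=F, B8=S, B9=T, B9=F
Answer: 6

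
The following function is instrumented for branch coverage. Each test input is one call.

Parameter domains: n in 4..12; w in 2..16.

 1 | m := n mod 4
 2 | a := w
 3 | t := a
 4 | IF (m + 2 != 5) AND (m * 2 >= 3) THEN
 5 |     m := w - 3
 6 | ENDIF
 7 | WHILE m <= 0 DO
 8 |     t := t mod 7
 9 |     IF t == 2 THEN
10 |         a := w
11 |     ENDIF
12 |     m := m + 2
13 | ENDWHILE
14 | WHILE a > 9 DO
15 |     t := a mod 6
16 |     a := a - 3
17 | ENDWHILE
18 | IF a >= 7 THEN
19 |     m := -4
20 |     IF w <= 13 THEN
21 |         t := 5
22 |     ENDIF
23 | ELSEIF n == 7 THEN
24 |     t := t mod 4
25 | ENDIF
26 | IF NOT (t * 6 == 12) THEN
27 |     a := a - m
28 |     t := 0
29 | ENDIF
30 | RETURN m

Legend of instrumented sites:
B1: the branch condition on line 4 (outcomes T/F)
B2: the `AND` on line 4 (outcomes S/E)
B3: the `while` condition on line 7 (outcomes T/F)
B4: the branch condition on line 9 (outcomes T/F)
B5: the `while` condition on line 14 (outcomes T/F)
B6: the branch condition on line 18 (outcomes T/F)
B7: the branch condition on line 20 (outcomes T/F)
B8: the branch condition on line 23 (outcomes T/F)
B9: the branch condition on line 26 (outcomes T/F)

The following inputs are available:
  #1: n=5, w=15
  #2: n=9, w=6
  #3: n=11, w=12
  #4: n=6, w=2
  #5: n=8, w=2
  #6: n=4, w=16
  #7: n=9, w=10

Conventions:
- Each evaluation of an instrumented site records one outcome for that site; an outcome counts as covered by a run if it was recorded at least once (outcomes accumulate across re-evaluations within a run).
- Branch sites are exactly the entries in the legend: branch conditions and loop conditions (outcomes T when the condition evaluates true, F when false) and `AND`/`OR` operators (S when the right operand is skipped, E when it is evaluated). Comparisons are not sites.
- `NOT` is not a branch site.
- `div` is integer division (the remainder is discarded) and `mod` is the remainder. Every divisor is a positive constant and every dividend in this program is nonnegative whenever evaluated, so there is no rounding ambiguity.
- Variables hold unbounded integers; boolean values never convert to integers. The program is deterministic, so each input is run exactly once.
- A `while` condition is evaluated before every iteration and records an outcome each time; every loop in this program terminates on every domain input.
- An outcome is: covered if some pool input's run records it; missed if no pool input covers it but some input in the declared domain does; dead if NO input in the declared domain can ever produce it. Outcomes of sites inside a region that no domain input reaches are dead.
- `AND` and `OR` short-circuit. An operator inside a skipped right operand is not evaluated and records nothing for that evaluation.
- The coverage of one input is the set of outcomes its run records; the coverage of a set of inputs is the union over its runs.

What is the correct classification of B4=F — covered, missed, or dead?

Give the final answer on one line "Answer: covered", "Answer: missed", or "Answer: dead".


no pool input records B4=F
but domain input (n=4, w=3) does record it -> reachable, so missed
Answer: missed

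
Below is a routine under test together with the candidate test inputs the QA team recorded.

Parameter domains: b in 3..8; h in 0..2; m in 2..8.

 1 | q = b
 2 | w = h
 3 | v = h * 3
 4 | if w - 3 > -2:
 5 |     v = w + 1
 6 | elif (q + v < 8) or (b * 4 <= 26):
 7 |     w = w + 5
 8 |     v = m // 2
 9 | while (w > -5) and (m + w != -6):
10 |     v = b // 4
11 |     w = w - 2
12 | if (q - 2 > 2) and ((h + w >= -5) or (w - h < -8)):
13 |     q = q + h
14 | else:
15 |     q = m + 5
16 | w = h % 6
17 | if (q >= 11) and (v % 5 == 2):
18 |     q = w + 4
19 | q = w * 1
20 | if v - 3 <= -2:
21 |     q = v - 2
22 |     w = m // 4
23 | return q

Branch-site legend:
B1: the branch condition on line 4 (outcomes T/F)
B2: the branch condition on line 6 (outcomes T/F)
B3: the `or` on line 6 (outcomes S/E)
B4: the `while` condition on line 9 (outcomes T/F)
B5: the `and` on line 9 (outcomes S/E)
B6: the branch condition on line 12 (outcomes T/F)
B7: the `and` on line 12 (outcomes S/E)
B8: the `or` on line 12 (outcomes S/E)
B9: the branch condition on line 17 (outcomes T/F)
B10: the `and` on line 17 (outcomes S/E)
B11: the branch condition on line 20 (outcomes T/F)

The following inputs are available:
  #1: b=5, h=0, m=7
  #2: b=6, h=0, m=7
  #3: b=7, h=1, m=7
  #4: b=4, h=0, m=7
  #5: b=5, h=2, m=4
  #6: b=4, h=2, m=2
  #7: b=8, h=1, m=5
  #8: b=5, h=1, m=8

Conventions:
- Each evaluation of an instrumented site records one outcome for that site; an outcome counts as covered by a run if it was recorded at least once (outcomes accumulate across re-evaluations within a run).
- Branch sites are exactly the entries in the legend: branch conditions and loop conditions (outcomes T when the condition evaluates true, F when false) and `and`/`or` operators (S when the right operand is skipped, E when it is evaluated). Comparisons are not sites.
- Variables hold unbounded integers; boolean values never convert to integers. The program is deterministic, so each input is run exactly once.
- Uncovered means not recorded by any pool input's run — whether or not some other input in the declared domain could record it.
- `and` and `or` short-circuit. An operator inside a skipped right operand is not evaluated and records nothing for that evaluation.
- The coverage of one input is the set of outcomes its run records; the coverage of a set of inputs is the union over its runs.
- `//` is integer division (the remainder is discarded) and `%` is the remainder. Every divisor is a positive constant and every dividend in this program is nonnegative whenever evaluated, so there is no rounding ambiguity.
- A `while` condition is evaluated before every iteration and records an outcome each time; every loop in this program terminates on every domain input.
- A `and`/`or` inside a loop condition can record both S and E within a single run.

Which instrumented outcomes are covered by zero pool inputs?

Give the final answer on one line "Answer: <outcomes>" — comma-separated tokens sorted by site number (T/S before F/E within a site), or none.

input #1 (b=5, h=0, m=7): covers B1=F, B2=T, B3=S, B4=T, B4=F, B5=S, B5=E, B6=T, B7=E, B8=S, B9=F, B10=S, B11=T
input #2 (b=6, h=0, m=7): covers B1=F, B2=T, B3=S, B4=T, B4=F, B5=S, B5=E, B6=T, B7=E, B8=S, B9=F, B10=S, B11=T
input #3 (b=7, h=1, m=7): covers B1=F, B2=F, B3=E, B4=T, B4=F, B5=S, B5=E, B6=T, B7=E, B8=S, B9=F, B10=S, B11=T
input #4 (b=4, h=0, m=7): covers B1=F, B2=T, B3=S, B4=T, B4=F, B5=S, B5=E, B6=F, B7=S, B9=F, B10=E, B11=T
input #5 (b=5, h=2, m=4): covers B1=T, B4=T, B4=F, B5=S, B5=E, B6=T, B7=E, B8=S, B9=F, B10=S, B11=T
input #6 (b=4, h=2, m=2): covers B1=T, B4=T, B4=F, B5=S, B5=E, B6=F, B7=S, B9=F, B10=S, B11=T
input #7 (b=8, h=1, m=5): covers B1=F, B2=F, B3=E, B4=T, B4=F, B5=S, B5=E, B6=T, B7=E, B8=S, B9=F, B10=S, B11=F
input #8 (b=5, h=1, m=8): covers B1=F, B2=T, B3=E, B4=T, B4=F, B5=S, B5=E, B6=T, B7=E, B8=S, B9=F, B10=S, B11=T
union over the pool: B1=T, B1=F, B2=T, B2=F, B3=S, B3=E, B4=T, B4=F, B5=S, B5=E, B6=T, B6=F, B7=S, B7=E, B8=S, B9=F, B10=S, B10=E, B11=T, B11=F
uncovered (2 of 22): B8=E, B9=T

Answer: B8=E, B9=T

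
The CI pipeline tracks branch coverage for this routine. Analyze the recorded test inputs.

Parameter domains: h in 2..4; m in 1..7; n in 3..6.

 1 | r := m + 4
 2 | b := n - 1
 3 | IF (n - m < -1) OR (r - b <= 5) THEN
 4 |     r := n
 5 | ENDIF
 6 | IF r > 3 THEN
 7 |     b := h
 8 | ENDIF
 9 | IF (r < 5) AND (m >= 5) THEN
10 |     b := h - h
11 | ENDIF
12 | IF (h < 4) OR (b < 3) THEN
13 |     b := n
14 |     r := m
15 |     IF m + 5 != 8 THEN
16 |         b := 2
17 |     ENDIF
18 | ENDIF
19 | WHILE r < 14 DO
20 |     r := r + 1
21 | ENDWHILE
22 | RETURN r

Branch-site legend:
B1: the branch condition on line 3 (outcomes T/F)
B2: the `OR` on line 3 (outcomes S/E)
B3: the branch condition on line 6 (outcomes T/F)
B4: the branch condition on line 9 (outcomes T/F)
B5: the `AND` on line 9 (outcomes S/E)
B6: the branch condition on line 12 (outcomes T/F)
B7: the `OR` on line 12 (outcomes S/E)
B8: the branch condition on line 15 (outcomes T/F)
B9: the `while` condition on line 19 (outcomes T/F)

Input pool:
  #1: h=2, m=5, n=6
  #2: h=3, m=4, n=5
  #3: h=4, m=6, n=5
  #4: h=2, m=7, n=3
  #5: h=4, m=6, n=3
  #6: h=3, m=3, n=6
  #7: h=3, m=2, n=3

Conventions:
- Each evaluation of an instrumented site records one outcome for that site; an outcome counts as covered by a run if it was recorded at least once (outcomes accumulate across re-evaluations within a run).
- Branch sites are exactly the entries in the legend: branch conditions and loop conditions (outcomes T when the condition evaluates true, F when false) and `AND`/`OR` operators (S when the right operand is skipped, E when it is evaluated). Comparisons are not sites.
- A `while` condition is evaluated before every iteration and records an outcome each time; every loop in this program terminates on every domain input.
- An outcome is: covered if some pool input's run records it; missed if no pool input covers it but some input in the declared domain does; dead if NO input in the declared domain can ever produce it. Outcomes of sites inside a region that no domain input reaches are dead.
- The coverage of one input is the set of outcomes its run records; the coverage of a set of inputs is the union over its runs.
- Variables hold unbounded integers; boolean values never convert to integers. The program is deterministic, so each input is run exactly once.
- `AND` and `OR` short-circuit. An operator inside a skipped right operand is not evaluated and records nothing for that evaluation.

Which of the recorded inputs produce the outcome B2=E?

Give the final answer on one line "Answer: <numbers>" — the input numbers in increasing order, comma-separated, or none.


input #1 (h=2, m=5, n=6): records B2=E
input #2 (h=3, m=4, n=5): records B2=E
input #3 (h=4, m=6, n=5): records B2=E
input #4 (h=2, m=7, n=3): does not record B2=E
input #5 (h=4, m=6, n=3): does not record B2=E
input #6 (h=3, m=3, n=6): records B2=E
input #7 (h=3, m=2, n=3): records B2=E
Answer: 1, 2, 3, 6, 7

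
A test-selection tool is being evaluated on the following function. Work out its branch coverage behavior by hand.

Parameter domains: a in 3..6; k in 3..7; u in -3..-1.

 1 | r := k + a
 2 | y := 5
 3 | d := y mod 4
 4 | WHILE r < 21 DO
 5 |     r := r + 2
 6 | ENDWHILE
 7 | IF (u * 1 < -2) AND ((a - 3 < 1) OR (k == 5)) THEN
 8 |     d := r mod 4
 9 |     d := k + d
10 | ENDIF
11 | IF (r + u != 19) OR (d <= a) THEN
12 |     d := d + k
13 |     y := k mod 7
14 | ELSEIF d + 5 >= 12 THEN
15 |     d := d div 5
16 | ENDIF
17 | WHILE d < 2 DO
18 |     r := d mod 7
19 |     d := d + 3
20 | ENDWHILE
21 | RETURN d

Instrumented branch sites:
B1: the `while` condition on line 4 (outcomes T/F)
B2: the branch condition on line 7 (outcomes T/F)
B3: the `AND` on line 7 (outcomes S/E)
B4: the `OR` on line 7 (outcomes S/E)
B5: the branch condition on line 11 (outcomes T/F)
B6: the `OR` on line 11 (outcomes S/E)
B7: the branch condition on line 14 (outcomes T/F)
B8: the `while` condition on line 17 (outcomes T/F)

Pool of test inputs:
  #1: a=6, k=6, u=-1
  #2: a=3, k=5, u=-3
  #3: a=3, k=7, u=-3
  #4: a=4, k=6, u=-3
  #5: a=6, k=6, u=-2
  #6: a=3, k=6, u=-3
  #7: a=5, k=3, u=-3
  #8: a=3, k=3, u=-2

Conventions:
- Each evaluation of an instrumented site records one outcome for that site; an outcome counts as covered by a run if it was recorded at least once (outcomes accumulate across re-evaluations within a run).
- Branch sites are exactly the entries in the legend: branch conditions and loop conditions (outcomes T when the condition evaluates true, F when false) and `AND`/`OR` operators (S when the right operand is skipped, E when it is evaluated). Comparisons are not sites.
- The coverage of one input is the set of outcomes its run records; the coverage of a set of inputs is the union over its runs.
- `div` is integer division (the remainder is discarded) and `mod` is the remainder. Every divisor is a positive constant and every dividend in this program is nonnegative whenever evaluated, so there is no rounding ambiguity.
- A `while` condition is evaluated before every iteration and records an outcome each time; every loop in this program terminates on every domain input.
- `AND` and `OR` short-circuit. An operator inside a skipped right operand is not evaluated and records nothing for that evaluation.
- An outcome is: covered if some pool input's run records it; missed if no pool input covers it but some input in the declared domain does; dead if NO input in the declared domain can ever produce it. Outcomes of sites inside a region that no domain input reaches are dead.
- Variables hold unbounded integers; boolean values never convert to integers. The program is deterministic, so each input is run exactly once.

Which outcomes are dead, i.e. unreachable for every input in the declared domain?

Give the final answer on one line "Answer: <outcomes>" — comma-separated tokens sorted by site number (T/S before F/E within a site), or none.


exhaustive pass over the 60-input domain:
  reachable outcomes have witnesses, e.g. B1=T (e.g. a=3, k=3, u=-3), B1=F (e.g. a=3, k=3, u=-3), B2=T (e.g. a=3, k=3, u=-3), B2=F (e.g. a=3, k=3, u=-2)
Answer: none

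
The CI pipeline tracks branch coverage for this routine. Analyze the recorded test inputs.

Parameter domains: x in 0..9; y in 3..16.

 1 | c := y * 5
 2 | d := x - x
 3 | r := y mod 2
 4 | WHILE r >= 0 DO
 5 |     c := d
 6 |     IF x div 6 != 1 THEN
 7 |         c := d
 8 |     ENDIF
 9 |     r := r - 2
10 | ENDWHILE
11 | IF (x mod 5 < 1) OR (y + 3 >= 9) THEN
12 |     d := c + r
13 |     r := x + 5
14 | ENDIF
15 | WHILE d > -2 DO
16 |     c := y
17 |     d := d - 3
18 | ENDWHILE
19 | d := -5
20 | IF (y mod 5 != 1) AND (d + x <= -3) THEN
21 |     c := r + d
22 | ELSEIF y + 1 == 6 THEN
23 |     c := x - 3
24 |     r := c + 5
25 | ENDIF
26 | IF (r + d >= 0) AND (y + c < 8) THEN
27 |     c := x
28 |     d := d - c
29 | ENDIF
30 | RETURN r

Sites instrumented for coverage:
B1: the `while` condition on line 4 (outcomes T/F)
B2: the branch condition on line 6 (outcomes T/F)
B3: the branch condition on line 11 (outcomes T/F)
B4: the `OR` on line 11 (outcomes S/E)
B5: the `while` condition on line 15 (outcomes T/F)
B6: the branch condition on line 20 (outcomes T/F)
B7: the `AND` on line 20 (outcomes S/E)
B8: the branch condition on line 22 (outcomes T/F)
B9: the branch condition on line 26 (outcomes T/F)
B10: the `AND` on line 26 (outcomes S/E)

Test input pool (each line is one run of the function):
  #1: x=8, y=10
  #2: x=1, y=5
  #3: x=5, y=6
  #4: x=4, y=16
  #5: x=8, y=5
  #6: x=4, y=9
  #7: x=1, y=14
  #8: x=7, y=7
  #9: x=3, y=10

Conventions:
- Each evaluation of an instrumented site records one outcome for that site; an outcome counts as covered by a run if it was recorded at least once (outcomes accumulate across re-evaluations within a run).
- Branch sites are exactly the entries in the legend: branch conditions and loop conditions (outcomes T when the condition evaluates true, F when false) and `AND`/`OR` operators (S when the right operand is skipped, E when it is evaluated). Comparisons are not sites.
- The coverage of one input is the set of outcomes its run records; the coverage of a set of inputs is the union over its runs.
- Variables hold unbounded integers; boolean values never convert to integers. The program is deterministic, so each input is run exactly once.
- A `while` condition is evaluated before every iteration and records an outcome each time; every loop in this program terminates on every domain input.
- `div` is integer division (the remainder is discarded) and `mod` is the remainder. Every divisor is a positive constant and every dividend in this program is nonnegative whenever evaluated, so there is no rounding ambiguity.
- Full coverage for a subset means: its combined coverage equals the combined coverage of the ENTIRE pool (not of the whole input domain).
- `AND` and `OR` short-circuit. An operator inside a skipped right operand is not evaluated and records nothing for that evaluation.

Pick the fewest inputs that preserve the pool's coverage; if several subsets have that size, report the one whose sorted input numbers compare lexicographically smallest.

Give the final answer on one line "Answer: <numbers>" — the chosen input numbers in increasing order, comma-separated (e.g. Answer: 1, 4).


#1 (x=8, y=10) -> B1->T, B2->F, B1->F, B4->E, B3->T, B5->F, B7->E, B6->F, B8->F, B10->E, B9->F; covered: B1=T, B1=F, B2=F, B3=T, B4=E, B5=F, B6=F, B7=E, B8=F, B9=F, B10=E
#2 (x=1, y=5) -> B1->T, B2->T, B1->F, B4->E, B3->F, B5->T, B5->F, B7->E, B6->T, B10->S, B9->F; covered: B1=T, B1=F, B2=T, B3=F, B4=E, B5=T, B5=F, B6=T, B7=E, B9=F, B10=S
#3 (x=5, y=6) -> B1->T, B2->T, B1->F, B4->S, B3->T, B5->F, B7->S, B6->F, B8->F, B10->E, B9->T; covered: B1=T, B1=F, B2=T, B3=T, B4=S, B5=F, B6=F, B7=S, B8=F, B9=T, B10=E
#4 (x=4, y=16) -> B1->T, B2->T, B1->F, B4->E, B3->T, B5->F, B7->S, B6->F, B8->F, B10->E, B9->F; covered: B1=T, B1=F, B2=T, B3=T, B4=E, B5=F, B6=F, B7=S, B8=F, B9=F, B10=E
#5 (x=8, y=5) -> B1->T, B2->F, B1->F, B4->E, B3->F, B5->T, B5->F, B7->E, B6->F, B8->T, B10->E, B9->F; covered: B1=T, B1=F, B2=F, B3=F, B4=E, B5=T, B5=F, B6=F, B7=E, B8=T, B9=F, B10=E
#6 (x=4, y=9) -> B1->T, B2->T, B1->F, B4->E, B3->T, B5->T, B5->F, B7->E, B6->F, B8->F, B10->E, B9->F; covered: B1=T, B1=F, B2=T, B3=T, B4=E, B5=T, B5=F, B6=F, B7=E, B8=F, B9=F, B10=E
#7 (x=1, y=14) -> B1->T, B2->T, B1->F, B4->E, B3->T, B5->F, B7->E, B6->T, B10->E, B9->F; covered: B1=T, B1=F, B2=T, B3=T, B4=E, B5=F, B6=T, B7=E, B9=F, B10=E
#8 (x=7, y=7) -> B1->T, B2->F, B1->F, B4->E, B3->T, B5->T, B5->F, B7->E, B6->F, B8->F, B10->E, B9->F; covered: B1=T, B1=F, B2=F, B3=T, B4=E, B5=T, B5=F, B6=F, B7=E, B8=F, B9=F, B10=E
#9 (x=3, y=10) -> B1->T, B2->T, B1->F, B4->E, B3->T, B5->F, B7->E, B6->F, B8->F, B10->E, B9->F; covered: B1=T, B1=F, B2=T, B3=T, B4=E, B5=F, B6=F, B7=E, B8=F, B9=F, B10=E
pool-wide coverage (20 outcomes): B1=T, B1=F, B2=T, B2=F, B3=T, B3=F, B4=S, B4=E, B5=T, B5=F, B6=T, B6=F, B7=S, B7=E, B8=T, B8=F, B9=T, B9=F, B10=S, B10=E
checked all size-1 subsets: none covers 20 outcomes (max 12/20)
checked all size-2 subsets: none covers 20 outcomes (max 18/20)
at size 3, {2, 3, 5} reaches all 20 outcomes; every lexicographically earlier size-3 subset fails
Answer: 2, 3, 5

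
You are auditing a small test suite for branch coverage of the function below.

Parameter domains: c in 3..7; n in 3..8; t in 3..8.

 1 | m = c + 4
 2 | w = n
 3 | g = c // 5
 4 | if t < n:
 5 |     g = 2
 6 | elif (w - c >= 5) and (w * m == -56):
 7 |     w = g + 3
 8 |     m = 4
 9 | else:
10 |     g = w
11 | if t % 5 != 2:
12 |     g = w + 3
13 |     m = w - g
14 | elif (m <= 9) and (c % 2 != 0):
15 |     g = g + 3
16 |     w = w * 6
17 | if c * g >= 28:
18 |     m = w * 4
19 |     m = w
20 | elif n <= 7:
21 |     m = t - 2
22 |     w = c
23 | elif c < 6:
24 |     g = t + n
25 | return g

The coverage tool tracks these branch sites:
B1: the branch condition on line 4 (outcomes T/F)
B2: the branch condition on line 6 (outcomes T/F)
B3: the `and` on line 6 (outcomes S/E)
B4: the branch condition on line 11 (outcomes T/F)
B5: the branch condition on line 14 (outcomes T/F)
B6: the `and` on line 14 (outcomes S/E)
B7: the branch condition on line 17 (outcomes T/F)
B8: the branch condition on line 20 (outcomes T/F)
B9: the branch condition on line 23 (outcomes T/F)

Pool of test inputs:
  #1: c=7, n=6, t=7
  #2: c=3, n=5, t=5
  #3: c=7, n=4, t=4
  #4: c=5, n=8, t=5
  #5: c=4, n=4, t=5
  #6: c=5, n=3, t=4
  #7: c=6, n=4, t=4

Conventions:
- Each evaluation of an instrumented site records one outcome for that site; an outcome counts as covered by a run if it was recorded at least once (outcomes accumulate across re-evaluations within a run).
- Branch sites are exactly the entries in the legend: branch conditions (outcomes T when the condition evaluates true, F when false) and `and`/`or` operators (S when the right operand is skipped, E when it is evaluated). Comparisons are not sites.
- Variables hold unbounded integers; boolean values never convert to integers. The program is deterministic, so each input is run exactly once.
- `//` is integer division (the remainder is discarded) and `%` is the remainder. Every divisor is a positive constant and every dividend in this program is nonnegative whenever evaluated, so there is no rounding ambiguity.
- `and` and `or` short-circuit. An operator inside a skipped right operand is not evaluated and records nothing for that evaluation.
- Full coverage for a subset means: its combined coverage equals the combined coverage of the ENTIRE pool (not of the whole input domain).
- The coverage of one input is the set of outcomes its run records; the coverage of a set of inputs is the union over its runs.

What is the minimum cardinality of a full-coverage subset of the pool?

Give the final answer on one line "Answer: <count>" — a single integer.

run #1 (c=7, n=6, t=7) runs B1->F, B3->S, B2->F, B4->F, B6->S, B5->F, B7->T; records B1=F, B2=F, B3=S, B4=F, B5=F, B6=S, B7=T
run #2 (c=3, n=5, t=5) runs B1->F, B3->S, B2->F, B4->T, B7->F, B8->T; records B1=F, B2=F, B3=S, B4=T, B7=F, B8=T
run #3 (c=7, n=4, t=4) runs B1->F, B3->S, B2->F, B4->T, B7->T; records B1=F, B2=F, B3=S, B4=T, B7=T
run #4 (c=5, n=8, t=5) runs B1->T, B4->T, B7->T; records B1=T, B4=T, B7=T
run #5 (c=4, n=4, t=5) runs B1->F, B3->S, B2->F, B4->T, B7->T; records B1=F, B2=F, B3=S, B4=T, B7=T
run #6 (c=5, n=3, t=4) runs B1->F, B3->S, B2->F, B4->T, B7->T; records B1=F, B2=F, B3=S, B4=T, B7=T
run #7 (c=6, n=4, t=4) runs B1->F, B3->S, B2->F, B4->T, B7->T; records B1=F, B2=F, B3=S, B4=T, B7=T
together the pool reaches 11 outcomes: B1=T, B1=F, B2=F, B3=S, B4=T, B4=F, B5=F, B6=S, B7=T, B7=F, B8=T
every size-1 subset falls short of the 11 outcomes (best: 7/11)
every size-2 subset falls short of the 11 outcomes (best: 10/11)
at size 3, {1, 2, 4} reaches all 11 outcomes; every lexicographically earlier size-3 subset fails

Answer: 3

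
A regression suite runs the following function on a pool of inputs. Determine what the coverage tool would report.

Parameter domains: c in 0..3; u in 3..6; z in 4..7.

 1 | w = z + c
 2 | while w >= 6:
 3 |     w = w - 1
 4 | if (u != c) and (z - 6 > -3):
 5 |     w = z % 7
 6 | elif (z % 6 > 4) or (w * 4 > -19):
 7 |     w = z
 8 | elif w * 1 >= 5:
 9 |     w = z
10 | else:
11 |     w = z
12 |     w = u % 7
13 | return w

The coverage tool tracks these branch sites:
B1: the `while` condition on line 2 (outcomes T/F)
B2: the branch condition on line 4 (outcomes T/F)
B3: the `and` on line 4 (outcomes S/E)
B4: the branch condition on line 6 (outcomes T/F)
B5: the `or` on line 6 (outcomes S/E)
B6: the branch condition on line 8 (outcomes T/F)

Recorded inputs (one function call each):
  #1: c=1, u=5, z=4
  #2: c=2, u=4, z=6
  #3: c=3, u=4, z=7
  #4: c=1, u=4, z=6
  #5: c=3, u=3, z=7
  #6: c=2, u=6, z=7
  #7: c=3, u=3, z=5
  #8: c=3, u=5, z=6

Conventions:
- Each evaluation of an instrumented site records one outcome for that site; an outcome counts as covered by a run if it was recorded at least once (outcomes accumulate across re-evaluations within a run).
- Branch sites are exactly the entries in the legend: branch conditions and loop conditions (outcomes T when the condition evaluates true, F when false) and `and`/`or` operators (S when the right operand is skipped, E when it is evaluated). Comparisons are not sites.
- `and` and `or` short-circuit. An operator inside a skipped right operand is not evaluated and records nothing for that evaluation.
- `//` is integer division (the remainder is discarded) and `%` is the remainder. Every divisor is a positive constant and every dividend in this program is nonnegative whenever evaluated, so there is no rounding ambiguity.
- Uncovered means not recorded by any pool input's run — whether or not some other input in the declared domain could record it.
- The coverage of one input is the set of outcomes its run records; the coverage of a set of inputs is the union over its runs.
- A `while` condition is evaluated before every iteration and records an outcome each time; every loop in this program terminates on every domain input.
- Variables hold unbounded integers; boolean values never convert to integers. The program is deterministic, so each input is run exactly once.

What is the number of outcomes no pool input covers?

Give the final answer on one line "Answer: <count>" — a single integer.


input #1, c=1, u=5, z=4: events B1->F, B3->E, B2->T; outcomes B1=F, B2=T, B3=E
input #2, c=2, u=4, z=6: events B1->T, B1->T, B1->T, B1->F, B3->E, B2->T; outcomes B1=T, B1=F, B2=T, B3=E
input #3, c=3, u=4, z=7: events B1->T, B1->T, B1->T, B1->T, B1->T, B1->F, B3->E, B2->T; outcomes B1=T, B1=F, B2=T, B3=E
input #4, c=1, u=4, z=6: events B1->T, B1->T, B1->F, B3->E, B2->T; outcomes B1=T, B1=F, B2=T, B3=E
input #5, c=3, u=3, z=7: events B1->T, B1->T, B1->T, B1->T, B1->T, B1->F, B3->S, B2->F, B5->E, B4->T; outcomes B1=T, B1=F, B2=F, B3=S, B4=T, B5=E
input #6, c=2, u=6, z=7: events B1->T, B1->T, B1->T, B1->T, B1->F, B3->E, B2->T; outcomes B1=T, B1=F, B2=T, B3=E
input #7, c=3, u=3, z=5: events B1->T, B1->T, B1->T, B1->F, B3->S, B2->F, B5->S, B4->T; outcomes B1=T, B1=F, B2=F, B3=S, B4=T, B5=S
input #8, c=3, u=5, z=6: events B1->T, B1->T, B1->T, B1->T, B1->F, B3->E, B2->T; outcomes B1=T, B1=F, B2=T, B3=E
union over the pool: B1=T, B1=F, B2=T, B2=F, B3=S, B3=E, B4=T, B5=S, B5=E
uncovered (3 of 12): B4=F, B6=T, B6=F
Answer: 3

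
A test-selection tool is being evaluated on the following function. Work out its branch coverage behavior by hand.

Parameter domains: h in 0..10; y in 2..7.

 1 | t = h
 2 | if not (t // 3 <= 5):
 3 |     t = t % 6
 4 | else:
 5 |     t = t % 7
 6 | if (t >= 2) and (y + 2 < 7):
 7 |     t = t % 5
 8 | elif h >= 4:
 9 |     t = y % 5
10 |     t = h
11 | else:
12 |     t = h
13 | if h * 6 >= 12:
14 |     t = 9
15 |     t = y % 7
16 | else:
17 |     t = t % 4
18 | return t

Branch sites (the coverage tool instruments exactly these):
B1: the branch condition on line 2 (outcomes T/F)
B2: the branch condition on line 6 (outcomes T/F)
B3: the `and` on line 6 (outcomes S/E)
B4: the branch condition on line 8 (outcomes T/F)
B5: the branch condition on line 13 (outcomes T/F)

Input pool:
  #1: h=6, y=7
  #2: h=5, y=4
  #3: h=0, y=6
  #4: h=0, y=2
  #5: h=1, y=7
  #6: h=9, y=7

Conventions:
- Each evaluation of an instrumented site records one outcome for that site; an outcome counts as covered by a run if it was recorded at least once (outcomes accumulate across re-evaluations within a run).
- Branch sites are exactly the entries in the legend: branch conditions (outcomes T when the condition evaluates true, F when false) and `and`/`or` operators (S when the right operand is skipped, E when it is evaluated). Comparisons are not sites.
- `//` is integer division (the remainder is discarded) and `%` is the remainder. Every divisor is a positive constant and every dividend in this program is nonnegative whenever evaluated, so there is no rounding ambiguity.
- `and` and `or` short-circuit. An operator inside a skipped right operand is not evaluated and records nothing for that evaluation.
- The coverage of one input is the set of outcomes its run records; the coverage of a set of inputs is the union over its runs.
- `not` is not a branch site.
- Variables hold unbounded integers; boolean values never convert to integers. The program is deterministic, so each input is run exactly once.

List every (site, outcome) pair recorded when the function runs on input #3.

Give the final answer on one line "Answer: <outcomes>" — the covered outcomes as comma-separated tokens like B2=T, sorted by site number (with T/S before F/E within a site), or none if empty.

Tracing the run of input #3 (h=0, y=6):
  B1->F, B3->S, B2->F, B4->F, B5->F
as a set, this run covers: B1=F, B2=F, B3=S, B4=F, B5=F

Answer: B1=F, B2=F, B3=S, B4=F, B5=F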